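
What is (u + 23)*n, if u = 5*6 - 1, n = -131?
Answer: -6812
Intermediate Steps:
u = 29 (u = 30 - 1 = 29)
(u + 23)*n = (29 + 23)*(-131) = 52*(-131) = -6812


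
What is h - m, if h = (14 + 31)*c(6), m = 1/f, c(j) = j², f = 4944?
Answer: 8009279/4944 ≈ 1620.0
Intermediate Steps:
m = 1/4944 ≈ 0.00020227
h = 1620 (h = (14 + 31)*6² = 45*36 = 1620)
h - m = 1620 - 1*1/4944 = 1620 - 1/4944 = 8009279/4944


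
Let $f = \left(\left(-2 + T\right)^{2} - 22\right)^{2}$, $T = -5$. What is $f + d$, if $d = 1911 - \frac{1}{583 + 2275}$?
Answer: $\frac{7545119}{2858} \approx 2640.0$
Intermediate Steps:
$f = 729$ ($f = \left(\left(-2 - 5\right)^{2} - 22\right)^{2} = \left(\left(-7\right)^{2} - 22\right)^{2} = \left(49 - 22\right)^{2} = 27^{2} = 729$)
$d = \frac{5461637}{2858}$ ($d = 1911 - \frac{1}{2858} = \frac{5461637}{2858} \approx 1911.0$)
$f + d = 729 + \frac{5461637}{2858} = \frac{7545119}{2858}$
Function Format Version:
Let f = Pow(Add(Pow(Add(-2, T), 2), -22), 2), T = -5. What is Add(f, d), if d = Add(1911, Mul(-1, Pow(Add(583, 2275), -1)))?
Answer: Rational(7545119, 2858) ≈ 2640.0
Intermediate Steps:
f = 729 (f = Pow(Add(Pow(Add(-2, -5), 2), -22), 2) = Pow(Add(Pow(-7, 2), -22), 2) = Pow(Add(49, -22), 2) = Pow(27, 2) = 729)
d = Rational(5461637, 2858) (d = Add(1911, Mul(-1, Pow(2858, -1))) = Add(1911, Mul(-1, Rational(1, 2858))) = Add(1911, Rational(-1, 2858)) = Rational(5461637, 2858) ≈ 1911.0)
Add(f, d) = Add(729, Rational(5461637, 2858)) = Rational(7545119, 2858)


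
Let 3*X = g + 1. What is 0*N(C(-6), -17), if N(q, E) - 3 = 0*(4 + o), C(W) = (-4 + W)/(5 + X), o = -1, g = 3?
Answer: 0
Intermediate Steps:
X = 4/3 (X = (3 + 1)/3 = (⅓)*4 = 4/3 ≈ 1.3333)
C(W) = -12/19 + 3*W/19 (C(W) = (-4 + W)/(5 + 4/3) = (-4 + W)/(19/3) = (-4 + W)*(3/19) = -12/19 + 3*W/19)
N(q, E) = 3 (N(q, E) = 3 + 0*(4 - 1) = 3 + 0*3 = 3 + 0 = 3)
0*N(C(-6), -17) = 0*3 = 0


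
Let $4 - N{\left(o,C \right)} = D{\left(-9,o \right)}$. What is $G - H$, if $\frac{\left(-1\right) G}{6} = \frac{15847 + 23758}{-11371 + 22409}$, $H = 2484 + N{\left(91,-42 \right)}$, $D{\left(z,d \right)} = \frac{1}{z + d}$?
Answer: $- \frac{1135701615}{452558} \approx -2509.5$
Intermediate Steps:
$D{\left(z,d \right)} = \frac{1}{d + z}$
$N{\left(o,C \right)} = 4 - \frac{1}{-9 + o}$ ($N{\left(o,C \right)} = 4 - \frac{1}{o - 9} = 4 - \frac{1}{-9 + o}$)
$H = \frac{204015}{82}$ ($H = 2484 + \frac{-37 + 4 \cdot 91}{-9 + 91} = 2484 + \frac{-37 + 364}{82} = 2484 + \frac{1}{82} \cdot 327 = 2484 + \frac{327}{82} = \frac{204015}{82} \approx 2488.0$)
$G = - \frac{118815}{5519}$ ($G = - 6 \frac{15847 + 23758}{-11371 + 22409} = - 6 \cdot \frac{39605}{11038} = - 6 \cdot 39605 \cdot \frac{1}{11038} = \left(-6\right) \frac{39605}{11038} = - \frac{118815}{5519} \approx -21.528$)
$G - H = - \frac{118815}{5519} - \frac{204015}{82} = - \frac{1135701615}{452558}$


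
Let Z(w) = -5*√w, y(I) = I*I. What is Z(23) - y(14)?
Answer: -196 - 5*√23 ≈ -219.98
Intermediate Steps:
y(I) = I²
Z(23) - y(14) = -5*√23 - 1*14² = -5*√23 - 1*196 = -5*√23 - 196 = -196 - 5*√23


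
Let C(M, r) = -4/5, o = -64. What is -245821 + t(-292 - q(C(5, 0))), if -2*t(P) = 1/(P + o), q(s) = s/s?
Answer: -175516193/714 ≈ -2.4582e+5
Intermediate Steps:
C(M, r) = -4/5 (C(M, r) = -4*1/5 = -4/5)
q(s) = 1
t(P) = -1/(2*(-64 + P)) (t(P) = -1/(2*(P - 64)) = -1/(2*(-64 + P)))
-245821 + t(-292 - q(C(5, 0))) = -245821 - 1/(-128 + 2*(-292 - 1*1)) = -245821 - 1/(-128 + 2*(-292 - 1)) = -245821 - 1/(-128 + 2*(-293)) = -245821 - 1/(-128 - 586) = -245821 - 1/(-714) = -245821 - 1*(-1/714) = -245821 + 1/714 = -175516193/714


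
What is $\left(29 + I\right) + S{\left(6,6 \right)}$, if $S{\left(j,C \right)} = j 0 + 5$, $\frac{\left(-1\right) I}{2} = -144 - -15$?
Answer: $292$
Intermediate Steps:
$I = 258$ ($I = - 2 \left(-144 - -15\right) = - 2 \left(-144 + 15\right) = \left(-2\right) \left(-129\right) = 258$)
$S{\left(j,C \right)} = 5$ ($S{\left(j,C \right)} = 0 + 5 = 5$)
$\left(29 + I\right) + S{\left(6,6 \right)} = \left(29 + 258\right) + 5 = 287 + 5 = 292$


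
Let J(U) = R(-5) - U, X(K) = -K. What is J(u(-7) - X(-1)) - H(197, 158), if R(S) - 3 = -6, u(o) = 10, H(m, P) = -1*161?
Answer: 149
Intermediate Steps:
H(m, P) = -161
R(S) = -3 (R(S) = 3 - 6 = -3)
J(U) = -3 - U
J(u(-7) - X(-1)) - H(197, 158) = (-3 - (10 - (-1)*(-1))) - 1*(-161) = (-3 - (10 - 1*1)) + 161 = (-3 - (10 - 1)) + 161 = (-3 - 1*9) + 161 = (-3 - 9) + 161 = -12 + 161 = 149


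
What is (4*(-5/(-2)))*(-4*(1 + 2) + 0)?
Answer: -120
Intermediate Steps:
(4*(-5/(-2)))*(-4*(1 + 2) + 0) = (4*(-5*(-1/2)))*(-4*3 + 0) = (4*(5/2))*(-12 + 0) = 10*(-12) = -120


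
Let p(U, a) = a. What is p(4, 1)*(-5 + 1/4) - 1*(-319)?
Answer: 1257/4 ≈ 314.25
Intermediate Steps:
p(4, 1)*(-5 + 1/4) - 1*(-319) = 1*(-5 + 1/4) - 1*(-319) = 1*(-5 + ¼) + 319 = 1*(-19/4) + 319 = -19/4 + 319 = 1257/4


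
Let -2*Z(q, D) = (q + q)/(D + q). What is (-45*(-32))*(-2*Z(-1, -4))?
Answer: 576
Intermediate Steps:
Z(q, D) = -q/(D + q) (Z(q, D) = -(q + q)/(2*(D + q)) = -2*q/(2*(D + q)) = -q/(D + q))
(-45*(-32))*(-2*Z(-1, -4)) = (-45*(-32))*(-(-2)*(-1)/(-4 - 1)) = 1440*(-(-2)*(-1)/(-5)) = 1440*(-(-2)*(-1)*(-1)/5) = 1440*(-2*(-1/5)) = 1440*(2/5) = 576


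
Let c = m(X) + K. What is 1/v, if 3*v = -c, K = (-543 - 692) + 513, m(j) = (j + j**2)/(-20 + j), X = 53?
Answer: 33/6988 ≈ 0.0047224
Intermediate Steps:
m(j) = (j + j**2)/(-20 + j)
K = -722 (K = -1235 + 513 = -722)
c = -6988/11 (c = 53*(1 + 53)/(-20 + 53) - 722 = 53*54/33 - 722 = 53*(1/33)*54 - 722 = 954/11 - 722 = -6988/11 ≈ -635.27)
v = 6988/33 (v = (-1*(-6988/11))/3 = (1/3)*(6988/11) = 6988/33 ≈ 211.76)
1/v = 1/(6988/33) = 33/6988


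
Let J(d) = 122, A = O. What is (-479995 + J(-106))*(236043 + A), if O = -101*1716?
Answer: -30100993671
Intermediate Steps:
O = -173316
A = -173316
(-479995 + J(-106))*(236043 + A) = (-479995 + 122)*(236043 - 173316) = -479873*62727 = -30100993671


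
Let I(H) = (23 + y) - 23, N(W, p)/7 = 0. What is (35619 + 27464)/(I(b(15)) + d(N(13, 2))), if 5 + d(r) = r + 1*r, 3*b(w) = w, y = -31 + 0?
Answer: -63083/36 ≈ -1752.3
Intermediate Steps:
N(W, p) = 0 (N(W, p) = 7*0 = 0)
y = -31
b(w) = w/3
d(r) = -5 + 2*r (d(r) = -5 + (r + 1*r) = -5 + (r + r) = -5 + 2*r)
I(H) = -31 (I(H) = (23 - 31) - 23 = -8 - 23 = -31)
(35619 + 27464)/(I(b(15)) + d(N(13, 2))) = (35619 + 27464)/(-31 + (-5 + 2*0)) = 63083/(-31 + (-5 + 0)) = 63083/(-31 - 5) = 63083/(-36) = 63083*(-1/36) = -63083/36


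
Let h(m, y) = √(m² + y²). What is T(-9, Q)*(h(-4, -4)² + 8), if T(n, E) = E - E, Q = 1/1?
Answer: 0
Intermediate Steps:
Q = 1
T(n, E) = 0
T(-9, Q)*(h(-4, -4)² + 8) = 0*((√((-4)² + (-4)²))² + 8) = 0*((√(16 + 16))² + 8) = 0*((√32)² + 8) = 0*((4*√2)² + 8) = 0*(32 + 8) = 0*40 = 0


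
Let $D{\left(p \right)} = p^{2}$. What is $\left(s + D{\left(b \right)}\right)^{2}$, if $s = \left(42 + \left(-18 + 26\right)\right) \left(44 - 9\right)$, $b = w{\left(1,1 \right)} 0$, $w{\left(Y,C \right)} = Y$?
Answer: $3062500$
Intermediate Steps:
$b = 0$ ($b = 1 \cdot 0 = 0$)
$s = 1750$ ($s = \left(42 + 8\right) 35 = 50 \cdot 35 = 1750$)
$\left(s + D{\left(b \right)}\right)^{2} = \left(1750 + 0^{2}\right)^{2} = \left(1750 + 0\right)^{2} = 1750^{2} = 3062500$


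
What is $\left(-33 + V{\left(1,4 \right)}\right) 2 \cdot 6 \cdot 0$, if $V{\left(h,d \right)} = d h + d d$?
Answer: $0$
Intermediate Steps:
$V{\left(h,d \right)} = d^{2} + d h$ ($V{\left(h,d \right)} = d h + d^{2} = d^{2} + d h$)
$\left(-33 + V{\left(1,4 \right)}\right) 2 \cdot 6 \cdot 0 = \left(-33 + 4 \left(4 + 1\right)\right) 2 \cdot 6 \cdot 0 = \left(-33 + 4 \cdot 5\right) 12 \cdot 0 = \left(-33 + 20\right) 0 = \left(-13\right) 0 = 0$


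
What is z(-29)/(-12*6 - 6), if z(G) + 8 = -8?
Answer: 8/39 ≈ 0.20513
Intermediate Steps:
z(G) = -16 (z(G) = -8 - 8 = -16)
z(-29)/(-12*6 - 6) = -16/(-12*6 - 6) = -16/(-72 - 6) = -16/(-78) = -16*(-1/78) = 8/39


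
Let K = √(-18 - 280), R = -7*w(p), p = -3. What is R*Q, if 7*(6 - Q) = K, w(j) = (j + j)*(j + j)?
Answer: -1512 + 36*I*√298 ≈ -1512.0 + 621.46*I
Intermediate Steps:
w(j) = 4*j² (w(j) = (2*j)*(2*j) = 4*j²)
R = -252 (R = -28*(-3)² = -28*9 = -7*36 = -252)
K = I*√298 (K = √(-298) = I*√298 ≈ 17.263*I)
Q = 6 - I*√298/7 ≈ 6.0 - 2.4661*I
R*Q = -252*(6 - I*√298/7) = -1512 + 36*I*√298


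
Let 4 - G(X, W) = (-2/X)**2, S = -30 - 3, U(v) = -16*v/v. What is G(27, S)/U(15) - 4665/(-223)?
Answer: 3360199/162567 ≈ 20.670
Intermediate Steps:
U(v) = -16 (U(v) = -16*1 = -16)
S = -33
G(X, W) = 4 - 4/X**2 (G(X, W) = 4 - (-2/X)**2 = 4 - 4/X**2)
G(27, S)/U(15) - 4665/(-223) = (4 - 4/27**2)/(-16) - 4665/(-223) = (4 - 4*1/729)*(-1/16) - 4665*(-1/223) = (4 - 4/729)*(-1/16) + 4665/223 = (2912/729)*(-1/16) + 4665/223 = -182/729 + 4665/223 = 3360199/162567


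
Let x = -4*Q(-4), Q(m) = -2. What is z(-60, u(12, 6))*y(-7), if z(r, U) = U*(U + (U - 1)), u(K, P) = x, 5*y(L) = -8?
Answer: -192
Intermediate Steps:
y(L) = -8/5 (y(L) = (1/5)*(-8) = -8/5)
x = 8 (x = -4*(-2) = 8)
u(K, P) = 8
z(r, U) = U*(-1 + 2*U) (z(r, U) = U*(U + (-1 + U)) = U*(-1 + 2*U))
z(-60, u(12, 6))*y(-7) = (8*(-1 + 2*8))*(-8/5) = (8*(-1 + 16))*(-8/5) = (8*15)*(-8/5) = 120*(-8/5) = -192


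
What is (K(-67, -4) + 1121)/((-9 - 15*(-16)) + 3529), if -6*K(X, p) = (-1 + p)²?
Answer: 6701/22560 ≈ 0.29703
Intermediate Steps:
K(X, p) = -(-1 + p)²/6
(K(-67, -4) + 1121)/((-9 - 15*(-16)) + 3529) = (-(-1 - 4)²/6 + 1121)/((-9 - 15*(-16)) + 3529) = (-⅙*(-5)² + 1121)/((-9 + 240) + 3529) = (-⅙*25 + 1121)/(231 + 3529) = (-25/6 + 1121)/3760 = (6701/6)*(1/3760) = 6701/22560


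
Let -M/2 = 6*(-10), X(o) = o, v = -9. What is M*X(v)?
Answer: -1080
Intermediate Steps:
M = 120 (M = -12*(-10) = -2*(-60) = 120)
M*X(v) = 120*(-9) = -1080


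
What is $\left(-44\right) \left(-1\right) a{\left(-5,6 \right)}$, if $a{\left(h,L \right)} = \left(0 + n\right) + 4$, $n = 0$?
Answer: $176$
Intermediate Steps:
$a{\left(h,L \right)} = 4$ ($a{\left(h,L \right)} = \left(0 + 0\right) + 4 = 0 + 4 = 4$)
$\left(-44\right) \left(-1\right) a{\left(-5,6 \right)} = \left(-44\right) \left(-1\right) 4 = 44 \cdot 4 = 176$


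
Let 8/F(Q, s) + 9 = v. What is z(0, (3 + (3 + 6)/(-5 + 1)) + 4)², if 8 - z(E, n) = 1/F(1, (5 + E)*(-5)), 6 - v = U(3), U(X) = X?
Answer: 1225/16 ≈ 76.563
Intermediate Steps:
v = 3 (v = 6 - 1*3 = 6 - 3 = 3)
F(Q, s) = -4/3 (F(Q, s) = 8/(-9 + 3) = 8/(-6) = 8*(-⅙) = -4/3)
z(E, n) = 35/4 (z(E, n) = 8 - 1/(-4/3) = 8 - 1*(-¾) = 8 + ¾ = 35/4)
z(0, (3 + (3 + 6)/(-5 + 1)) + 4)² = (35/4)² = 1225/16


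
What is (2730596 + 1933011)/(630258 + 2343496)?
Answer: 4663607/2973754 ≈ 1.5683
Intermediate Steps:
(2730596 + 1933011)/(630258 + 2343496) = 4663607/2973754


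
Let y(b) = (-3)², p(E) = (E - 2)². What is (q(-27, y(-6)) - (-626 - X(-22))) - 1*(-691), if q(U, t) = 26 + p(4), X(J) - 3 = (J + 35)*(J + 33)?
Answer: 1493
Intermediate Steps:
p(E) = (-2 + E)²
y(b) = 9
X(J) = 3 + (33 + J)*(35 + J) (X(J) = 3 + (J + 35)*(J + 33) = 3 + (35 + J)*(33 + J) = 3 + (33 + J)*(35 + J))
q(U, t) = 30 (q(U, t) = 26 + (-2 + 4)² = 26 + 2² = 26 + 4 = 30)
(q(-27, y(-6)) - (-626 - X(-22))) - 1*(-691) = (30 - (-626 - (1158 + (-22)² + 68*(-22)))) - 1*(-691) = (30 - (-626 - (1158 + 484 - 1496))) + 691 = (30 - (-626 - 1*146)) + 691 = (30 - (-626 - 146)) + 691 = (30 - 1*(-772)) + 691 = (30 + 772) + 691 = 802 + 691 = 1493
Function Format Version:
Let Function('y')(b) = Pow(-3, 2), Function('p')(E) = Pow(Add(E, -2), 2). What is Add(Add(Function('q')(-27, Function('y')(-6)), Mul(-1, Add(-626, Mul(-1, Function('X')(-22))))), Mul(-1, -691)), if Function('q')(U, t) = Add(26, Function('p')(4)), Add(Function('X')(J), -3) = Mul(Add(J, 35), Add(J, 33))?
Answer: 1493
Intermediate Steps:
Function('p')(E) = Pow(Add(-2, E), 2)
Function('y')(b) = 9
Function('X')(J) = Add(3, Mul(Add(33, J), Add(35, J))) (Function('X')(J) = Add(3, Mul(Add(J, 35), Add(J, 33))) = Add(3, Mul(Add(35, J), Add(33, J))) = Add(3, Mul(Add(33, J), Add(35, J))))
Function('q')(U, t) = 30 (Function('q')(U, t) = Add(26, Pow(Add(-2, 4), 2)) = Add(26, Pow(2, 2)) = Add(26, 4) = 30)
Add(Add(Function('q')(-27, Function('y')(-6)), Mul(-1, Add(-626, Mul(-1, Function('X')(-22))))), Mul(-1, -691)) = Add(Add(30, Mul(-1, Add(-626, Mul(-1, Add(1158, Pow(-22, 2), Mul(68, -22)))))), Mul(-1, -691)) = Add(Add(30, Mul(-1, Add(-626, Mul(-1, Add(1158, 484, -1496))))), 691) = Add(Add(30, Mul(-1, Add(-626, Mul(-1, 146)))), 691) = Add(Add(30, Mul(-1, Add(-626, -146))), 691) = Add(Add(30, Mul(-1, -772)), 691) = Add(Add(30, 772), 691) = Add(802, 691) = 1493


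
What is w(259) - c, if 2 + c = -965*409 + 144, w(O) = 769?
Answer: 395312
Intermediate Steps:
c = -394543 (c = -2 + (-965*409 + 144) = -2 + (-394685 + 144) = -2 - 394541 = -394543)
w(259) - c = 769 - 1*(-394543) = 769 + 394543 = 395312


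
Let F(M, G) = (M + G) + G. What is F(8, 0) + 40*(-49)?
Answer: -1952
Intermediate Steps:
F(M, G) = M + 2*G (F(M, G) = (G + M) + G = M + 2*G)
F(8, 0) + 40*(-49) = (8 + 2*0) + 40*(-49) = (8 + 0) - 1960 = 8 - 1960 = -1952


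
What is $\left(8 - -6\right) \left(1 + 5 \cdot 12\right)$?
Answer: $854$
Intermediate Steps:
$\left(8 - -6\right) \left(1 + 5 \cdot 12\right) = \left(8 + 6\right) \left(1 + 60\right) = 14 \cdot 61 = 854$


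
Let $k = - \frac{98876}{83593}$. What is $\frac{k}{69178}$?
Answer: $- \frac{49438}{2891398277} \approx -1.7098 \cdot 10^{-5}$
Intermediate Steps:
$k = - \frac{98876}{83593}$ ($k = \left(-98876\right) \frac{1}{83593} = - \frac{98876}{83593} \approx -1.1828$)
$\frac{k}{69178} = - \frac{98876}{83593 \cdot 69178} = \left(- \frac{98876}{83593}\right) \frac{1}{69178} = - \frac{49438}{2891398277}$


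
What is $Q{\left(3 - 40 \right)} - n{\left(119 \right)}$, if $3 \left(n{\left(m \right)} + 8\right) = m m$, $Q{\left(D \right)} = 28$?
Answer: $- \frac{14053}{3} \approx -4684.3$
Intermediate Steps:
$n{\left(m \right)} = -8 + \frac{m^{2}}{3}$ ($n{\left(m \right)} = -8 + \frac{m m}{3} = -8 + \frac{m^{2}}{3}$)
$Q{\left(3 - 40 \right)} - n{\left(119 \right)} = 28 - \left(-8 + \frac{119^{2}}{3}\right) = 28 - \left(-8 + \frac{1}{3} \cdot 14161\right) = 28 - \left(-8 + \frac{14161}{3}\right) = 28 - \frac{14137}{3} = - \frac{14053}{3}$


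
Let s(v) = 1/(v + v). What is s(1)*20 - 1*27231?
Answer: -27221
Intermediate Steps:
s(v) = 1/(2*v)
s(1)*20 - 1*27231 = ((½)/1)*20 - 1*27231 = ((½)*1)*20 - 27231 = (½)*20 - 27231 = 10 - 27231 = -27221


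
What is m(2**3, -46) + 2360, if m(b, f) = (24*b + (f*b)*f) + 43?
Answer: 19523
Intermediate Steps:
m(b, f) = 43 + 24*b + b*f**2 (m(b, f) = (24*b + (b*f)*f) + 43 = (24*b + b*f**2) + 43 = 43 + 24*b + b*f**2)
m(2**3, -46) + 2360 = (43 + 24*2**3 + 2**3*(-46)**2) + 2360 = (43 + 24*8 + 8*2116) + 2360 = (43 + 192 + 16928) + 2360 = 17163 + 2360 = 19523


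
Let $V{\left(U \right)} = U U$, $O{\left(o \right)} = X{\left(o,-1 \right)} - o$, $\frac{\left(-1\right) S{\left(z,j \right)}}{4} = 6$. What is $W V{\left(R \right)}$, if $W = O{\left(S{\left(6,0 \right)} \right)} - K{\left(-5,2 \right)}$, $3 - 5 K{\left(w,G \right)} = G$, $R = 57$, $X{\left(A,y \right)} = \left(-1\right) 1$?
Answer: $\frac{370386}{5} \approx 74077.0$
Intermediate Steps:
$X{\left(A,y \right)} = -1$
$K{\left(w,G \right)} = \frac{3}{5} - \frac{G}{5}$
$S{\left(z,j \right)} = -24$ ($S{\left(z,j \right)} = \left(-4\right) 6 = -24$)
$O{\left(o \right)} = -1 - o$
$V{\left(U \right)} = U^{2}$
$W = \frac{114}{5}$ ($W = \left(-1 - -24\right) - \left(\frac{3}{5} - \frac{2}{5}\right) = \left(-1 + 24\right) - \left(\frac{3}{5} - \frac{2}{5}\right) = 23 - \frac{1}{5} = \frac{114}{5} \approx 22.8$)
$W V{\left(R \right)} = \frac{114 \cdot 57^{2}}{5} = \frac{114}{5} \cdot 3249 = \frac{370386}{5}$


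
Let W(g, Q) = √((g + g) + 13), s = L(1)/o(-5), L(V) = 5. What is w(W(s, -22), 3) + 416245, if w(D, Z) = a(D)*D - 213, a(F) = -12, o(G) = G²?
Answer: 416032 - 12*√335/5 ≈ 4.1599e+5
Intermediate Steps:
s = ⅕ (s = 5/((-5)²) = 5/25 = 5*(1/25) = ⅕ ≈ 0.20000)
W(g, Q) = √(13 + 2*g) (W(g, Q) = √(2*g + 13) = √(13 + 2*g))
w(D, Z) = -213 - 12*D (w(D, Z) = -12*D - 213 = -213 - 12*D)
w(W(s, -22), 3) + 416245 = (-213 - 12*√(13 + 2*(⅕))) + 416245 = (-213 - 12*√(13 + ⅖)) + 416245 = (-213 - 12*√335/5) + 416245 = 416032 - 12*√335/5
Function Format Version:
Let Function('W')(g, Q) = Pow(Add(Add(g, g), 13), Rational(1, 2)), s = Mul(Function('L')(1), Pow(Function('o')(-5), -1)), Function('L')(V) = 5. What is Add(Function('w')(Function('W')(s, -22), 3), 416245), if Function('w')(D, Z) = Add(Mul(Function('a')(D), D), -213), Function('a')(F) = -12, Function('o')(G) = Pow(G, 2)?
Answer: Add(416032, Mul(Rational(-12, 5), Pow(335, Rational(1, 2)))) ≈ 4.1599e+5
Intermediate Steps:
s = Rational(1, 5) (s = Mul(5, Pow(Pow(-5, 2), -1)) = Mul(5, Pow(25, -1)) = Mul(5, Rational(1, 25)) = Rational(1, 5) ≈ 0.20000)
Function('W')(g, Q) = Pow(Add(13, Mul(2, g)), Rational(1, 2)) (Function('W')(g, Q) = Pow(Add(Mul(2, g), 13), Rational(1, 2)) = Pow(Add(13, Mul(2, g)), Rational(1, 2)))
Function('w')(D, Z) = Add(-213, Mul(-12, D)) (Function('w')(D, Z) = Add(Mul(-12, D), -213) = Add(-213, Mul(-12, D)))
Add(Function('w')(Function('W')(s, -22), 3), 416245) = Add(Add(-213, Mul(-12, Pow(Add(13, Mul(2, Rational(1, 5))), Rational(1, 2)))), 416245) = Add(Add(-213, Mul(-12, Pow(Add(13, Rational(2, 5)), Rational(1, 2)))), 416245) = Add(Add(-213, Mul(-12, Pow(Rational(67, 5), Rational(1, 2)))), 416245) = Add(Add(-213, Mul(-12, Mul(Rational(1, 5), Pow(335, Rational(1, 2))))), 416245) = Add(Add(-213, Mul(Rational(-12, 5), Pow(335, Rational(1, 2)))), 416245) = Add(416032, Mul(Rational(-12, 5), Pow(335, Rational(1, 2))))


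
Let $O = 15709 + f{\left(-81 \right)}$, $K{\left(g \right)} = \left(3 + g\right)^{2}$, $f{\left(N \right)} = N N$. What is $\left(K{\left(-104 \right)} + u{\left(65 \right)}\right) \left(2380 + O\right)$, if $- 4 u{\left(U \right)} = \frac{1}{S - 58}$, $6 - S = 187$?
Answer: $\frac{120195335025}{478} \approx 2.5145 \cdot 10^{8}$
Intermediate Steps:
$S = -181$ ($S = 6 - 187 = -181$)
$f{\left(N \right)} = N^{2}$
$u{\left(U \right)} = \frac{1}{956}$ ($u{\left(U \right)} = - \frac{1}{4 \left(-181 - 58\right)} = - \frac{1}{4 \left(-239\right)} = \left(- \frac{1}{4}\right) \left(- \frac{1}{239}\right) = \frac{1}{956}$)
$O = 22270$ ($O = 15709 + \left(-81\right)^{2} = 15709 + 6561 = 22270$)
$\left(K{\left(-104 \right)} + u{\left(65 \right)}\right) \left(2380 + O\right) = \left(\left(3 - 104\right)^{2} + \frac{1}{956}\right) \left(2380 + 22270\right) = \left(\left(-101\right)^{2} + \frac{1}{956}\right) 24650 = \left(10201 + \frac{1}{956}\right) 24650 = \frac{9752157}{956} \cdot 24650 = \frac{120195335025}{478}$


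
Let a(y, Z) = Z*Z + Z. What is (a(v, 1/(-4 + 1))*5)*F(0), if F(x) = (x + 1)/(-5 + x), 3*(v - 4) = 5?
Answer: 2/9 ≈ 0.22222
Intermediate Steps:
v = 17/3 (v = 4 + (⅓)*5 = 4 + 5/3 = 17/3 ≈ 5.6667)
a(y, Z) = Z + Z² (a(y, Z) = Z² + Z = Z + Z²)
F(x) = (1 + x)/(-5 + x)
(a(v, 1/(-4 + 1))*5)*F(0) = (((1 + 1/(-4 + 1))/(-4 + 1))*5)*((1 + 0)/(-5 + 0)) = (((1 + 1/(-3))/(-3))*5)*(1/(-5)) = (-(1 - ⅓)/3*5)*(-⅕*1) = (-⅓*⅔*5)*(-⅕) = -2/9*5*(-⅕) = -10/9*(-⅕) = 2/9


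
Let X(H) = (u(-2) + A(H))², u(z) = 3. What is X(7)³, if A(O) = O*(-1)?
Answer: 4096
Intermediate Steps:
A(O) = -O
X(H) = (3 - H)²
X(7)³ = ((-3 + 7)²)³ = (4²)³ = 16³ = 4096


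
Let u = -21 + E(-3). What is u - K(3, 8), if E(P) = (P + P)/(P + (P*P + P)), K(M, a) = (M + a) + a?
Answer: -42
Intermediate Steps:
K(M, a) = M + 2*a
E(P) = 2*P/(P² + 2*P) (E(P) = (2*P)/(P + (P² + P)) = (2*P)/(P + (P + P²)) = (2*P)/(P² + 2*P) = 2*P/(P² + 2*P))
u = -23 (u = -21 + 2/(2 - 3) = -21 + 2/(-1) = -21 + 2*(-1) = -21 - 2 = -23)
u - K(3, 8) = -23 - (3 + 2*8) = -23 - (3 + 16) = -23 - 1*19 = -23 - 19 = -42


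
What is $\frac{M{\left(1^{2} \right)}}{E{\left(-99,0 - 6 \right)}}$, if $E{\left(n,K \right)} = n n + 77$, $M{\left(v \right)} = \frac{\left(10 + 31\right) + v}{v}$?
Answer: $\frac{21}{4939} \approx 0.0042519$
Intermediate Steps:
$M{\left(v \right)} = \frac{41 + v}{v}$
$E{\left(n,K \right)} = 77 + n^{2}$ ($E{\left(n,K \right)} = n^{2} + 77 = 77 + n^{2}$)
$\frac{M{\left(1^{2} \right)}}{E{\left(-99,0 - 6 \right)}} = \frac{\frac{1}{1^{2}} \left(41 + 1^{2}\right)}{77 + \left(-99\right)^{2}} = \frac{1^{-1} \left(41 + 1\right)}{77 + 9801} = \frac{1 \cdot 42}{9878} = 42 \cdot \frac{1}{9878} = \frac{21}{4939}$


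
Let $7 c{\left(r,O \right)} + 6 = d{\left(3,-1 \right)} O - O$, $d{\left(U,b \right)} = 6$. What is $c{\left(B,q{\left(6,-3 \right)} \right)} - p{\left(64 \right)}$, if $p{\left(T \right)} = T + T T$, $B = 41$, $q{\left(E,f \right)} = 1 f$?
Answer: $-4163$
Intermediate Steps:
$q{\left(E,f \right)} = f$
$c{\left(r,O \right)} = - \frac{6}{7} + \frac{5 O}{7}$ ($c{\left(r,O \right)} = - \frac{6}{7} + \frac{6 O - O}{7} = - \frac{6}{7} + \frac{5 O}{7}$)
$p{\left(T \right)} = T + T^{2}$
$c{\left(B,q{\left(6,-3 \right)} \right)} - p{\left(64 \right)} = \left(- \frac{6}{7} + \frac{5}{7} \left(-3\right)\right) - 64 \left(1 + 64\right) = \left(- \frac{6}{7} - \frac{15}{7}\right) - 64 \cdot 65 = -3 - 4160 = -4163$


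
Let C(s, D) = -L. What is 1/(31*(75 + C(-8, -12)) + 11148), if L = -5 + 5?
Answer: 1/13473 ≈ 7.4223e-5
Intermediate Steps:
L = 0
C(s, D) = 0 (C(s, D) = -1*0 = 0)
1/(31*(75 + C(-8, -12)) + 11148) = 1/(31*(75 + 0) + 11148) = 1/(31*75 + 11148) = 1/(2325 + 11148) = 1/13473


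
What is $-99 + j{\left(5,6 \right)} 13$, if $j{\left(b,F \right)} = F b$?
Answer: $291$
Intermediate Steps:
$-99 + j{\left(5,6 \right)} 13 = -99 + 6 \cdot 5 \cdot 13 = -99 + 30 \cdot 13 = -99 + 390 = 291$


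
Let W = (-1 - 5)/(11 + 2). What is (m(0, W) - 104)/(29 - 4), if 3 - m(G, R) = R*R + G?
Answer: -3421/845 ≈ -4.0485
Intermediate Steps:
W = -6/13 ≈ -0.46154
m(G, R) = 3 - G - R² (m(G, R) = 3 - (R*R + G) = 3 - (R² + G) = 3 - (G + R²) = 3 + (-G - R²) = 3 - G - R²)
(m(0, W) - 104)/(29 - 4) = ((3 - 1*0 - (-6/13)²) - 104)/(29 - 4) = ((3 + 0 - 1*36/169) - 104)/25 = ((3 + 0 - 36/169) - 104)*(1/25) = (471/169 - 104)*(1/25) = -17105/169*1/25 = -3421/845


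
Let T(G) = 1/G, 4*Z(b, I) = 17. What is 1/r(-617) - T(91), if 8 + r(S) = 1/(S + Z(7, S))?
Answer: -242653/1784692 ≈ -0.13596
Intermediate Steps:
Z(b, I) = 17/4 (Z(b, I) = (¼)*17 = 17/4)
r(S) = -8 + 1/(17/4 + S) (r(S) = -8 + 1/(S + 17/4) = -8 + 1/(17/4 + S))
1/r(-617) - T(91) = 1/(4*(-33 - 8*(-617))/(17 + 4*(-617))) - 1/91 = 1/(4*(-33 + 4936)/(17 - 2468)) - 1*1/91 = 1/(4*4903/(-2451)) - 1/91 = 1/(4*(-1/2451)*4903) - 1/91 = 1/(-19612/2451) - 1/91 = -2451/19612 - 1/91 = -242653/1784692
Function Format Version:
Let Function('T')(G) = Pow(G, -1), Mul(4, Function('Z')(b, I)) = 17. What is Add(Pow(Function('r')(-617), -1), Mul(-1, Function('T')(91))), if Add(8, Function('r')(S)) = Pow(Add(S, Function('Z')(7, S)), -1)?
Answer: Rational(-242653, 1784692) ≈ -0.13596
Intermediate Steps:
Function('Z')(b, I) = Rational(17, 4) (Function('Z')(b, I) = Mul(Rational(1, 4), 17) = Rational(17, 4))
Function('r')(S) = Add(-8, Pow(Add(Rational(17, 4), S), -1)) (Function('r')(S) = Add(-8, Pow(Add(S, Rational(17, 4)), -1)) = Add(-8, Pow(Add(Rational(17, 4), S), -1)))
Add(Pow(Function('r')(-617), -1), Mul(-1, Function('T')(91))) = Add(Pow(Mul(4, Pow(Add(17, Mul(4, -617)), -1), Add(-33, Mul(-8, -617))), -1), Mul(-1, Pow(91, -1))) = Add(Pow(Mul(4, Pow(Add(17, -2468), -1), Add(-33, 4936)), -1), Mul(-1, Rational(1, 91))) = Add(Pow(Mul(4, Pow(-2451, -1), 4903), -1), Rational(-1, 91)) = Add(Pow(Mul(4, Rational(-1, 2451), 4903), -1), Rational(-1, 91)) = Add(Pow(Rational(-19612, 2451), -1), Rational(-1, 91)) = Add(Rational(-2451, 19612), Rational(-1, 91)) = Rational(-242653, 1784692)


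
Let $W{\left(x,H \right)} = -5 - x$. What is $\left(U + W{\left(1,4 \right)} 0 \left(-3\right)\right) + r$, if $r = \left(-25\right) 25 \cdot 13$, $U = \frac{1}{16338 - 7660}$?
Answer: $- \frac{70508749}{8678} \approx -8125.0$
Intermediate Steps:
$U = \frac{1}{8678} \approx 0.00011523$
$r = -8125$ ($r = \left(-625\right) 13 = -8125$)
$\left(U + W{\left(1,4 \right)} 0 \left(-3\right)\right) + r = \left(\frac{1}{8678} + \left(-5 - 1\right) 0 \left(-3\right)\right) - 8125 = \left(\frac{1}{8678} + \left(-6\right) 0 \left(-3\right)\right) - 8125 = \left(\frac{1}{8678} + 0 \left(-3\right)\right) - 8125 = \left(\frac{1}{8678} + 0\right) - 8125 = \frac{1}{8678} - 8125 = - \frac{70508749}{8678}$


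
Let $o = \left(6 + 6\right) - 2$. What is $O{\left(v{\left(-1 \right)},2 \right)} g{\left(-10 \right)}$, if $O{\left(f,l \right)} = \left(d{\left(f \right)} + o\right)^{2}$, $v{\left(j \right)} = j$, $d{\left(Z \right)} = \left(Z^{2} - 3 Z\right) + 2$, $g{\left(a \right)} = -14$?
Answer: $-3584$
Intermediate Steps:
$d{\left(Z \right)} = 2 + Z^{2} - 3 Z$
$o = 10$ ($o = 12 - 2 = 10$)
$O{\left(f,l \right)} = \left(12 + f^{2} - 3 f\right)^{2}$ ($O{\left(f,l \right)} = \left(\left(2 + f^{2} - 3 f\right) + 10\right)^{2} = \left(12 + f^{2} - 3 f\right)^{2}$)
$O{\left(v{\left(-1 \right)},2 \right)} g{\left(-10 \right)} = \left(12 + \left(-1\right)^{2} - -3\right)^{2} \left(-14\right) = \left(12 + 1 + 3\right)^{2} \left(-14\right) = 16^{2} \left(-14\right) = 256 \left(-14\right) = -3584$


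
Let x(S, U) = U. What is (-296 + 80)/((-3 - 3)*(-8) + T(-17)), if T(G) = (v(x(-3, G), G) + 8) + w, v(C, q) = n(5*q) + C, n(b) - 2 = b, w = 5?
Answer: 72/13 ≈ 5.5385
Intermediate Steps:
n(b) = 2 + b
v(C, q) = 2 + C + 5*q (v(C, q) = (2 + 5*q) + C = 2 + C + 5*q)
T(G) = 15 + 6*G (T(G) = ((2 + G + 5*G) + 8) + 5 = ((2 + 6*G) + 8) + 5 = (10 + 6*G) + 5 = 15 + 6*G)
(-296 + 80)/((-3 - 3)*(-8) + T(-17)) = (-296 + 80)/((-3 - 3)*(-8) + (15 + 6*(-17))) = -216/(-6*(-8) + (15 - 102)) = -216/(48 - 87) = -216/(-39) = -216*(-1/39) = 72/13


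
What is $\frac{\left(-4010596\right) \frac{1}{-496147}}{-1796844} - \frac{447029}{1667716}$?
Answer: $- \frac{5243848523020483}{19562720344020588} \approx -0.26805$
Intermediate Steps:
$\frac{\left(-4010596\right) \frac{1}{-496147}}{-1796844} - \frac{447029}{1667716} = \left(-4010596\right) \left(- \frac{1}{496147}\right) \left(- \frac{1}{1796844}\right) - \frac{447029}{1667716} = \frac{211084}{26113} \left(- \frac{1}{1796844}\right) - \frac{447029}{1667716} = - \frac{52771}{11730246843} - \frac{447029}{1667716} = - \frac{5243848523020483}{19562720344020588}$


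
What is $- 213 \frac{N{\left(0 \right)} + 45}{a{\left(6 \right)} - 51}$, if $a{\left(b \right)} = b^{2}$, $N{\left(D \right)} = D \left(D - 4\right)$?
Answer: $639$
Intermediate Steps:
$N{\left(D \right)} = D \left(-4 + D\right)$
$- 213 \frac{N{\left(0 \right)} + 45}{a{\left(6 \right)} - 51} = - 213 \frac{0 \left(-4 + 0\right) + 45}{6^{2} - 51} = - 213 \frac{0 \left(-4\right) + 45}{36 - 51} = - 213 \frac{0 + 45}{-15} = - 213 \cdot 45 \left(- \frac{1}{15}\right) = \left(-213\right) \left(-3\right) = 639$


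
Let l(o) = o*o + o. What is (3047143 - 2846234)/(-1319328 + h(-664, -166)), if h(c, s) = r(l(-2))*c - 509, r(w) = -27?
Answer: -200909/1301909 ≈ -0.15432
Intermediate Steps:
l(o) = o + o² (l(o) = o² + o = o + o²)
h(c, s) = -509 - 27*c (h(c, s) = -27*c - 509 = -509 - 27*c)
(3047143 - 2846234)/(-1319328 + h(-664, -166)) = (3047143 - 2846234)/(-1319328 + (-509 - 27*(-664))) = 200909/(-1319328 + (-509 + 17928)) = 200909/(-1319328 + 17419) = 200909/(-1301909) = 200909*(-1/1301909) = -200909/1301909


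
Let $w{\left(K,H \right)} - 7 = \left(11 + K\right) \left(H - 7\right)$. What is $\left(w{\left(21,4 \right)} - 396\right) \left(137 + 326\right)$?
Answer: $-224555$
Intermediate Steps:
$w{\left(K,H \right)} = 7 + \left(-7 + H\right) \left(11 + K\right)$ ($w{\left(K,H \right)} = 7 + \left(11 + K\right) \left(H - 7\right) = 7 + \left(11 + K\right) \left(-7 + H\right) = 7 + \left(-7 + H\right) \left(11 + K\right)$)
$\left(w{\left(21,4 \right)} - 396\right) \left(137 + 326\right) = \left(\left(-70 - 147 + 11 \cdot 4 + 4 \cdot 21\right) - 396\right) \left(137 + 326\right) = \left(\left(-70 - 147 + 44 + 84\right) - 396\right) 463 = \left(-89 - 396\right) 463 = \left(-485\right) 463 = -224555$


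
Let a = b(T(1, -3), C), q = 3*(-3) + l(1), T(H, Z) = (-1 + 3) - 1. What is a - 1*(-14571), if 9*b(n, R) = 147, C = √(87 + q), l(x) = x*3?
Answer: 43762/3 ≈ 14587.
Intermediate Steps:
l(x) = 3*x
T(H, Z) = 1 (T(H, Z) = 2 - 1 = 1)
q = -6 (q = 3*(-3) + 3*1 = -9 + 3 = -6)
C = 9 (C = √(87 - 6) = √81 = 9)
b(n, R) = 49/3 (b(n, R) = (⅑)*147 = 49/3)
a = 49/3 ≈ 16.333
a - 1*(-14571) = 49/3 - 1*(-14571) = 49/3 + 14571 = 43762/3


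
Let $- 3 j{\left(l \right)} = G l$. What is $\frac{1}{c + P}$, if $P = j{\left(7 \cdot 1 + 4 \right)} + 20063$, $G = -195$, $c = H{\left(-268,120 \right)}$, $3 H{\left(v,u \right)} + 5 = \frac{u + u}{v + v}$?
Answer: $\frac{201}{4176013} \approx 4.8132 \cdot 10^{-5}$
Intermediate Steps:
$H{\left(v,u \right)} = - \frac{5}{3} + \frac{u}{3 v}$ ($H{\left(v,u \right)} = - \frac{5}{3} + \frac{\left(u + u\right) \frac{1}{v + v}}{3} = - \frac{5}{3} + \frac{2 u \frac{1}{2 v}}{3} = - \frac{5}{3} + \frac{u \frac{1}{v}}{3} = - \frac{5}{3} + \frac{u}{3 v}$)
$c = - \frac{365}{201}$ ($c = \frac{120 - -1340}{3 \left(-268\right)} = \frac{1}{3} \left(- \frac{1}{268}\right) \left(120 + 1340\right) = \frac{1}{3} \left(- \frac{1}{268}\right) 1460 = - \frac{365}{201} \approx -1.8159$)
$j{\left(l \right)} = 65 l$ ($j{\left(l \right)} = - \frac{\left(-195\right) l}{3} = 65 l$)
$P = 20778$ ($P = 65 \left(7 \cdot 1 + 4\right) + 20063 = 65 \left(7 + 4\right) + 20063 = 65 \cdot 11 + 20063 = 715 + 20063 = 20778$)
$\frac{1}{c + P} = \frac{1}{- \frac{365}{201} + 20778} = \frac{1}{\frac{4176013}{201}} = \frac{201}{4176013}$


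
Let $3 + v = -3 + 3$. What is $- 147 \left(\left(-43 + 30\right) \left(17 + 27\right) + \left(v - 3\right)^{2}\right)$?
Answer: $78792$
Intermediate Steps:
$v = -3$ ($v = -3 + \left(-3 + 3\right) = -3 + 0 = -3$)
$- 147 \left(\left(-43 + 30\right) \left(17 + 27\right) + \left(v - 3\right)^{2}\right) = - 147 \left(\left(-43 + 30\right) \left(17 + 27\right) + \left(-3 - 3\right)^{2}\right) = - 147 \left(\left(-13\right) 44 + \left(-6\right)^{2}\right) = - 147 \left(-572 + 36\right) = \left(-147\right) \left(-536\right) = 78792$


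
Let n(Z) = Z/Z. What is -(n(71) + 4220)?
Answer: -4221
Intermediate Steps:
n(Z) = 1
-(n(71) + 4220) = -(1 + 4220) = -1*4221 = -4221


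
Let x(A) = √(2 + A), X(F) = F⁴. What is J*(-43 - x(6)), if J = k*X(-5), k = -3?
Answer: 80625 + 3750*√2 ≈ 85928.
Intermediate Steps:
J = -1875 (J = -3*(-5)⁴ = -3*625 = -1875)
J*(-43 - x(6)) = -1875*(-43 - √(2 + 6)) = -1875*(-43 - √8) = -1875*(-43 - 2*√2) = 80625 + 3750*√2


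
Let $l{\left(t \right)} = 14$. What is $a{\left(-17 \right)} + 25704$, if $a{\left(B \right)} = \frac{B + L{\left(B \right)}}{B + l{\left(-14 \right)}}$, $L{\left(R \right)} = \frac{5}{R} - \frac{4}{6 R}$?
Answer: $\frac{3933592}{153} \approx 25710.0$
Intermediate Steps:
$L{\left(R \right)} = \frac{13}{3 R}$ ($L{\left(R \right)} = \frac{5}{R} - 4 \frac{1}{6 R} = \frac{5}{R} - \frac{2}{3 R} = \frac{13}{3 R}$)
$a{\left(B \right)} = \frac{B + \frac{13}{3 B}}{14 + B}$ ($a{\left(B \right)} = \frac{B + \frac{13}{3 B}}{B + 14} = \frac{B + \frac{13}{3 B}}{14 + B}$)
$a{\left(-17 \right)} + 25704 = \frac{\frac{13}{3} + \left(-17\right)^{2}}{\left(-17\right) \left(14 - 17\right)} + 25704 = - \frac{\frac{13}{3} + 289}{17 \left(-3\right)} + 25704 = \left(- \frac{1}{17}\right) \left(- \frac{1}{3}\right) \frac{880}{3} + 25704 = \frac{880}{153} + 25704 = \frac{3933592}{153}$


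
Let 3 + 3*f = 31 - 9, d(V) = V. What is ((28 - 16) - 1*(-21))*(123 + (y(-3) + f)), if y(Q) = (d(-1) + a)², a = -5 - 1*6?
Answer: 9020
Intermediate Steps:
a = -11 (a = -5 - 6 = -11)
f = 19/3 (f = -1 + (31 - 9)/3 = -1 + (⅓)*22 = -1 + 22/3 = 19/3 ≈ 6.3333)
y(Q) = 144 (y(Q) = (-1 - 11)² = (-12)² = 144)
((28 - 16) - 1*(-21))*(123 + (y(-3) + f)) = ((28 - 16) - 1*(-21))*(123 + (144 + 19/3)) = (12 + 21)*(123 + 451/3) = 33*(820/3) = 9020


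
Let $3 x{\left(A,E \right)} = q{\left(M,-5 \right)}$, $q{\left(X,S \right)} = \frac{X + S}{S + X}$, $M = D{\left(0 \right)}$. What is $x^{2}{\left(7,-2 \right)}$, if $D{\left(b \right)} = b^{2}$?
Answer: $\frac{1}{9} \approx 0.11111$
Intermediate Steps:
$M = 0$ ($M = 0^{2} = 0$)
$q{\left(X,S \right)} = 1$ ($q{\left(X,S \right)} = \frac{S + X}{S + X} = 1$)
$x{\left(A,E \right)} = \frac{1}{3}$ ($x{\left(A,E \right)} = \frac{1}{3} \cdot 1 = \frac{1}{3}$)
$x^{2}{\left(7,-2 \right)} = \left(\frac{1}{3}\right)^{2} = \frac{1}{9}$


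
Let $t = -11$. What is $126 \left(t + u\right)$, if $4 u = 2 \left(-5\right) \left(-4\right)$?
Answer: $-126$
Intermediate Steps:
$u = 10$ ($u = \frac{2 \left(-5\right) \left(-4\right)}{4} = \frac{\left(-10\right) \left(-4\right)}{4} = \frac{1}{4} \cdot 40 = 10$)
$126 \left(t + u\right) = 126 \left(-11 + 10\right) = 126 \left(-1\right) = -126$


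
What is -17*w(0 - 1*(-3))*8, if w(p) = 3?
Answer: -408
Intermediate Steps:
-17*w(0 - 1*(-3))*8 = -17*3*8 = -51*8 = -408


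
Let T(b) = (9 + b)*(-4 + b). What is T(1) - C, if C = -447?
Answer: 417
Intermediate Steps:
T(b) = (-4 + b)*(9 + b)
T(1) - C = (-36 + 1² + 5*1) - 1*(-447) = (-36 + 1 + 5) + 447 = -30 + 447 = 417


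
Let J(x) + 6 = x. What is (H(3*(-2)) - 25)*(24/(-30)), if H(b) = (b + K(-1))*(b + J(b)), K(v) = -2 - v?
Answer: -404/5 ≈ -80.800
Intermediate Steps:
J(x) = -6 + x
H(b) = (-1 + b)*(-6 + 2*b) (H(b) = (b + (-2 - 1*(-1)))*(b + (-6 + b)) = (b + (-2 + 1))*(-6 + 2*b) = (b - 1)*(-6 + 2*b) = (-1 + b)*(-6 + 2*b))
(H(3*(-2)) - 25)*(24/(-30)) = ((6 - 24*(-2) + 2*(3*(-2))²) - 25)*(24/(-30)) = ((6 - 8*(-6) + 2*(-6)²) - 25)*(24*(-1/30)) = ((6 + 48 + 2*36) - 25)*(-⅘) = ((6 + 48 + 72) - 25)*(-⅘) = (126 - 25)*(-⅘) = 101*(-⅘) = -404/5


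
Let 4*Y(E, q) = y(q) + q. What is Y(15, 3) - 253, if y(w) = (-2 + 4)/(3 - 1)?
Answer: -252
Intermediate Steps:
y(w) = 1 (y(w) = 2/2 = 2*(1/2) = 1)
Y(E, q) = 1/4 + q/4 (Y(E, q) = (1 + q)/4 = 1/4 + q/4)
Y(15, 3) - 253 = (1/4 + (1/4)*3) - 253 = (1/4 + 3/4) - 253 = 1 - 253 = -252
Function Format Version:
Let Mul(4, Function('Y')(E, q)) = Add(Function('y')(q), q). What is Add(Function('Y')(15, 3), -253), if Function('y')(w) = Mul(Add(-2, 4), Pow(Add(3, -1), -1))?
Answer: -252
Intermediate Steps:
Function('y')(w) = 1 (Function('y')(w) = Mul(2, Pow(2, -1)) = Mul(2, Rational(1, 2)) = 1)
Function('Y')(E, q) = Add(Rational(1, 4), Mul(Rational(1, 4), q)) (Function('Y')(E, q) = Mul(Rational(1, 4), Add(1, q)) = Add(Rational(1, 4), Mul(Rational(1, 4), q)))
Add(Function('Y')(15, 3), -253) = Add(Add(Rational(1, 4), Mul(Rational(1, 4), 3)), -253) = Add(Add(Rational(1, 4), Rational(3, 4)), -253) = Add(1, -253) = -252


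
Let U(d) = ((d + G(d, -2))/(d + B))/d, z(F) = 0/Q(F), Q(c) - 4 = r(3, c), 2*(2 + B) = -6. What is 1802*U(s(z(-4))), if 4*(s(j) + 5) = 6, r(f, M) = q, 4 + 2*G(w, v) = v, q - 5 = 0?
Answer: -2756/7 ≈ -393.71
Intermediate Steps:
B = -5 (B = -2 + (½)*(-6) = -2 - 3 = -5)
q = 5 (q = 5 + 0 = 5)
G(w, v) = -2 + v/2
r(f, M) = 5
Q(c) = 9 (Q(c) = 4 + 5 = 9)
z(F) = 0 (z(F) = 0/9 = 0*(⅑) = 0)
s(j) = -7/2 (s(j) = -5 + (¼)*6 = -5 + 3/2 = -7/2)
U(d) = (-3 + d)/(d*(-5 + d)) (U(d) = ((d + (-2 + (½)*(-2)))/(d - 5))/d = ((d + (-2 - 1))/(-5 + d))/d = ((d - 3)/(-5 + d))/d = ((-3 + d)/(-5 + d))/d = (-3 + d)/(d*(-5 + d)))
1802*U(s(z(-4))) = 1802*((-3 - 7/2)/((-7/2)*(-5 - 7/2))) = 1802*(-2/7*(-13/2)/(-17/2)) = 1802*(-2/7*(-2/17)*(-13/2)) = 1802*(-26/119) = -2756/7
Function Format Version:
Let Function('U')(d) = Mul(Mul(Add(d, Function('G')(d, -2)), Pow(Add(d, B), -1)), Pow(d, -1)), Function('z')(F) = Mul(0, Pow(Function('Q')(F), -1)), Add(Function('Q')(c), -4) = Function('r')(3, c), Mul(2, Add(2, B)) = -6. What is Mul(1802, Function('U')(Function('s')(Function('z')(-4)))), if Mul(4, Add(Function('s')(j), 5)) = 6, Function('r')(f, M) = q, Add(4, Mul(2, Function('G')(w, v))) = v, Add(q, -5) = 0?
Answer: Rational(-2756, 7) ≈ -393.71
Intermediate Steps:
B = -5 (B = Add(-2, Mul(Rational(1, 2), -6)) = Add(-2, -3) = -5)
q = 5 (q = Add(5, 0) = 5)
Function('G')(w, v) = Add(-2, Mul(Rational(1, 2), v))
Function('r')(f, M) = 5
Function('Q')(c) = 9 (Function('Q')(c) = Add(4, 5) = 9)
Function('z')(F) = 0 (Function('z')(F) = Mul(0, Pow(9, -1)) = Mul(0, Rational(1, 9)) = 0)
Function('s')(j) = Rational(-7, 2) (Function('s')(j) = Add(-5, Mul(Rational(1, 4), 6)) = Add(-5, Rational(3, 2)) = Rational(-7, 2))
Function('U')(d) = Mul(Pow(d, -1), Pow(Add(-5, d), -1), Add(-3, d)) (Function('U')(d) = Mul(Mul(Add(d, Add(-2, Mul(Rational(1, 2), -2))), Pow(Add(d, -5), -1)), Pow(d, -1)) = Mul(Mul(Add(d, Add(-2, -1)), Pow(Add(-5, d), -1)), Pow(d, -1)) = Mul(Mul(Add(d, -3), Pow(Add(-5, d), -1)), Pow(d, -1)) = Mul(Mul(Add(-3, d), Pow(Add(-5, d), -1)), Pow(d, -1)) = Mul(Mul(Pow(Add(-5, d), -1), Add(-3, d)), Pow(d, -1)) = Mul(Pow(d, -1), Pow(Add(-5, d), -1), Add(-3, d)))
Mul(1802, Function('U')(Function('s')(Function('z')(-4)))) = Mul(1802, Mul(Pow(Rational(-7, 2), -1), Pow(Add(-5, Rational(-7, 2)), -1), Add(-3, Rational(-7, 2)))) = Mul(1802, Mul(Rational(-2, 7), Pow(Rational(-17, 2), -1), Rational(-13, 2))) = Mul(1802, Mul(Rational(-2, 7), Rational(-2, 17), Rational(-13, 2))) = Mul(1802, Rational(-26, 119)) = Rational(-2756, 7)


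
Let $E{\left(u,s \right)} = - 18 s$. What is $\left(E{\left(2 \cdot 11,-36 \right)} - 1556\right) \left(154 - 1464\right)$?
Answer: $1189480$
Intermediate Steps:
$\left(E{\left(2 \cdot 11,-36 \right)} - 1556\right) \left(154 - 1464\right) = \left(\left(-18\right) \left(-36\right) - 1556\right) \left(154 - 1464\right) = \left(648 - 1556\right) \left(-1310\right) = \left(-908\right) \left(-1310\right) = 1189480$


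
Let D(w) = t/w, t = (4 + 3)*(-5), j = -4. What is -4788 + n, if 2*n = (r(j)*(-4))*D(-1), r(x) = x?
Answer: -4508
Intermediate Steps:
t = -35 (t = 7*(-5) = -35)
D(w) = -35/w
n = 280 (n = ((-4*(-4))*(-35/(-1)))/2 = (16*(-35*(-1)))/2 = (16*35)/2 = (½)*560 = 280)
-4788 + n = -4788 + 280 = -4508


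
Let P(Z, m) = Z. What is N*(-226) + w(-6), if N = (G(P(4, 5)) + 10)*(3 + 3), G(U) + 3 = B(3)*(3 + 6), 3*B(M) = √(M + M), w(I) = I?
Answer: -9498 - 4068*√6 ≈ -19463.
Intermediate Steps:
B(M) = √2*√M/3 (B(M) = √(M + M)/3 = √(2*M)/3 = (√2*√M)/3 = √2*√M/3)
G(U) = -3 + 3*√6 (G(U) = -3 + (√2*√3/3)*(3 + 6) = -3 + (√6/3)*9 = -3 + 3*√6)
N = 42 + 18*√6 (N = ((-3 + 3*√6) + 10)*(3 + 3) = (7 + 3*√6)*6 = 42 + 18*√6 ≈ 86.091)
N*(-226) + w(-6) = (42 + 18*√6)*(-226) - 6 = (-9492 - 4068*√6) - 6 = -9498 - 4068*√6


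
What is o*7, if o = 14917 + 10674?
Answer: 179137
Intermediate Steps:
o = 25591
o*7 = 25591*7 = 179137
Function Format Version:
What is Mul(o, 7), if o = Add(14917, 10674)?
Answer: 179137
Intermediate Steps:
o = 25591
Mul(o, 7) = Mul(25591, 7) = 179137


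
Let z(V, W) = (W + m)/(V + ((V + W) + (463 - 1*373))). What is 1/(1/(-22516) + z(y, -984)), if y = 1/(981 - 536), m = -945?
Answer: 559843453/1207965572 ≈ 0.46346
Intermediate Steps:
y = 1/445 ≈ 0.0022472
z(V, W) = (-945 + W)/(90 + W + 2*V) (z(V, W) = (W - 945)/(V + ((V + W) + (463 - 1*373))) = (-945 + W)/(V + ((V + W) + (463 - 373))) = (-945 + W)/(V + ((V + W) + 90)) = (-945 + W)/(V + (90 + V + W)) = (-945 + W)/(90 + W + 2*V))
1/(1/(-22516) + z(y, -984)) = 1/(1/(-22516) + (-945 - 984)/(90 - 984 + 2*(1/445))) = 1/(-1/22516 - 1929/(90 - 984 + 2/445)) = 1/(-1/22516 - 1929/(-397828/445)) = 1/(-1/22516 - 445/397828*(-1929)) = 1/(-1/22516 + 858405/397828) = 1/(1207965572/559843453) = 559843453/1207965572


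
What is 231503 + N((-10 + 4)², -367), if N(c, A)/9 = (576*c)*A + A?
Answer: -68262808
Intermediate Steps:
N(c, A) = 9*A + 5184*A*c (N(c, A) = 9*((576*c)*A + A) = 9*(576*A*c + A) = 9*(A + 576*A*c) = 9*A + 5184*A*c)
231503 + N((-10 + 4)², -367) = 231503 + 9*(-367)*(1 + 576*(-10 + 4)²) = 231503 + 9*(-367)*(1 + 576*(-6)²) = 231503 + 9*(-367)*(1 + 576*36) = 231503 + 9*(-367)*(1 + 20736) = 231503 + 9*(-367)*20737 = 231503 - 68494311 = -68262808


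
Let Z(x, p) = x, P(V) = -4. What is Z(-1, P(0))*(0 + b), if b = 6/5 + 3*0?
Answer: -6/5 ≈ -1.2000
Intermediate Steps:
b = 6/5 (b = 6*(⅕) + 0 = 6/5 + 0 = 6/5 ≈ 1.2000)
Z(-1, P(0))*(0 + b) = -(0 + 6/5) = -1*6/5 = -6/5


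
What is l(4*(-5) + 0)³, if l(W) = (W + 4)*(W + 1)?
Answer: 28094464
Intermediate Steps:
l(W) = (1 + W)*(4 + W) (l(W) = (4 + W)*(1 + W) = (1 + W)*(4 + W))
l(4*(-5) + 0)³ = (4 + (4*(-5) + 0)² + 5*(4*(-5) + 0))³ = (4 + (-20 + 0)² + 5*(-20 + 0))³ = (4 + (-20)² + 5*(-20))³ = (4 + 400 - 100)³ = 304³ = 28094464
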